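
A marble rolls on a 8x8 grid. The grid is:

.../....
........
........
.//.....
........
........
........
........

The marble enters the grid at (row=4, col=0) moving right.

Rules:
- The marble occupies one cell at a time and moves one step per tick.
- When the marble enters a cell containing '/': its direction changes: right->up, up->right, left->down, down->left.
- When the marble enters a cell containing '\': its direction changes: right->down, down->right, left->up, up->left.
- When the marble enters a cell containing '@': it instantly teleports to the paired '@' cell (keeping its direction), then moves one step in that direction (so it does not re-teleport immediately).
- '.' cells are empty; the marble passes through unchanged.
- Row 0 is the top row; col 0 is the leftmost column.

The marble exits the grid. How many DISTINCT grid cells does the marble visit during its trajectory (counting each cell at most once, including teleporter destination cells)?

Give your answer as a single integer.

Answer: 8

Derivation:
Step 1: enter (4,0), '.' pass, move right to (4,1)
Step 2: enter (4,1), '.' pass, move right to (4,2)
Step 3: enter (4,2), '.' pass, move right to (4,3)
Step 4: enter (4,3), '.' pass, move right to (4,4)
Step 5: enter (4,4), '.' pass, move right to (4,5)
Step 6: enter (4,5), '.' pass, move right to (4,6)
Step 7: enter (4,6), '.' pass, move right to (4,7)
Step 8: enter (4,7), '.' pass, move right to (4,8)
Step 9: at (4,8) — EXIT via right edge, pos 4
Distinct cells visited: 8 (path length 8)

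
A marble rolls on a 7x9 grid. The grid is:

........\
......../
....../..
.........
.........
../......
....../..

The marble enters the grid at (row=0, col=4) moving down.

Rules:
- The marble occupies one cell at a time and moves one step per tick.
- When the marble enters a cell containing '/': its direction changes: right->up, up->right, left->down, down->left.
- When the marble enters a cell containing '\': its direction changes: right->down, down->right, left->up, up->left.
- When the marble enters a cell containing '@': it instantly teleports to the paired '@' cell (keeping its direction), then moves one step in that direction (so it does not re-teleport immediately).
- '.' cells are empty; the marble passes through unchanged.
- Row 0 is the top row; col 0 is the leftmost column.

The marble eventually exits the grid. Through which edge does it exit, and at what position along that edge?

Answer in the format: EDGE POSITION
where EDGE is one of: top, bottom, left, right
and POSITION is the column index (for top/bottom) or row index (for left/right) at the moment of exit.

Step 1: enter (0,4), '.' pass, move down to (1,4)
Step 2: enter (1,4), '.' pass, move down to (2,4)
Step 3: enter (2,4), '.' pass, move down to (3,4)
Step 4: enter (3,4), '.' pass, move down to (4,4)
Step 5: enter (4,4), '.' pass, move down to (5,4)
Step 6: enter (5,4), '.' pass, move down to (6,4)
Step 7: enter (6,4), '.' pass, move down to (7,4)
Step 8: at (7,4) — EXIT via bottom edge, pos 4

Answer: bottom 4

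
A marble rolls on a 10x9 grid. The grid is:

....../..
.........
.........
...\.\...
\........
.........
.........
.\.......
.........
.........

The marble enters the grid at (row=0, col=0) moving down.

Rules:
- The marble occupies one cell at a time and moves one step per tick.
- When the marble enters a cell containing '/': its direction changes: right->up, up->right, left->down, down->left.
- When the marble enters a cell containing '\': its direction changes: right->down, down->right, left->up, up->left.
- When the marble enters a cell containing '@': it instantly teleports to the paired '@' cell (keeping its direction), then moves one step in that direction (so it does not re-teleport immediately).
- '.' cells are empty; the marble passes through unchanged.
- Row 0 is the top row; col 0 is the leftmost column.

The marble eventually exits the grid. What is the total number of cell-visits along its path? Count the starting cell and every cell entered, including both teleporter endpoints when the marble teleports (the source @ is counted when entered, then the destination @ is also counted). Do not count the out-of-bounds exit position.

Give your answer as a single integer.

Step 1: enter (0,0), '.' pass, move down to (1,0)
Step 2: enter (1,0), '.' pass, move down to (2,0)
Step 3: enter (2,0), '.' pass, move down to (3,0)
Step 4: enter (3,0), '.' pass, move down to (4,0)
Step 5: enter (4,0), '\' deflects down->right, move right to (4,1)
Step 6: enter (4,1), '.' pass, move right to (4,2)
Step 7: enter (4,2), '.' pass, move right to (4,3)
Step 8: enter (4,3), '.' pass, move right to (4,4)
Step 9: enter (4,4), '.' pass, move right to (4,5)
Step 10: enter (4,5), '.' pass, move right to (4,6)
Step 11: enter (4,6), '.' pass, move right to (4,7)
Step 12: enter (4,7), '.' pass, move right to (4,8)
Step 13: enter (4,8), '.' pass, move right to (4,9)
Step 14: at (4,9) — EXIT via right edge, pos 4
Path length (cell visits): 13

Answer: 13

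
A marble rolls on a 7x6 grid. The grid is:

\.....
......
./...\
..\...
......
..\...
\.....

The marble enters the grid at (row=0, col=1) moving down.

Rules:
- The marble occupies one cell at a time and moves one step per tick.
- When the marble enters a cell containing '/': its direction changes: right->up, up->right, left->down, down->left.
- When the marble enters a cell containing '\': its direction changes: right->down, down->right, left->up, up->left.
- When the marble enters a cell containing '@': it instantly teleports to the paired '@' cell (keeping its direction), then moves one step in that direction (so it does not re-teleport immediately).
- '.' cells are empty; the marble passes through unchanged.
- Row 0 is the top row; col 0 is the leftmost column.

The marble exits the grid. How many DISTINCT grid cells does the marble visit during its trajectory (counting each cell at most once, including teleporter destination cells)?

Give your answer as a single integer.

Answer: 4

Derivation:
Step 1: enter (0,1), '.' pass, move down to (1,1)
Step 2: enter (1,1), '.' pass, move down to (2,1)
Step 3: enter (2,1), '/' deflects down->left, move left to (2,0)
Step 4: enter (2,0), '.' pass, move left to (2,-1)
Step 5: at (2,-1) — EXIT via left edge, pos 2
Distinct cells visited: 4 (path length 4)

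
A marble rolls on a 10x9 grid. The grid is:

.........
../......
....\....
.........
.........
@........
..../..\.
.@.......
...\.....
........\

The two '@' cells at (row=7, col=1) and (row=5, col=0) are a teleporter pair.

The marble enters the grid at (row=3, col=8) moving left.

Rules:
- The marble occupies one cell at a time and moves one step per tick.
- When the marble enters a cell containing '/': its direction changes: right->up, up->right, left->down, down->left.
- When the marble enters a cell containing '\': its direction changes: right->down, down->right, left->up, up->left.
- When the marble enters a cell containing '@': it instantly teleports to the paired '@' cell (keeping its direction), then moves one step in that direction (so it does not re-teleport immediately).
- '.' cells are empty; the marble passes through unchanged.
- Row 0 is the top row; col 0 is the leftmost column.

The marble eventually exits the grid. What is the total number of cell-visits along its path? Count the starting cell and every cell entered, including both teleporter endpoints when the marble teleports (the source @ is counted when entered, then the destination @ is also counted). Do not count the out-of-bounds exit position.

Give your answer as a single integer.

Answer: 9

Derivation:
Step 1: enter (3,8), '.' pass, move left to (3,7)
Step 2: enter (3,7), '.' pass, move left to (3,6)
Step 3: enter (3,6), '.' pass, move left to (3,5)
Step 4: enter (3,5), '.' pass, move left to (3,4)
Step 5: enter (3,4), '.' pass, move left to (3,3)
Step 6: enter (3,3), '.' pass, move left to (3,2)
Step 7: enter (3,2), '.' pass, move left to (3,1)
Step 8: enter (3,1), '.' pass, move left to (3,0)
Step 9: enter (3,0), '.' pass, move left to (3,-1)
Step 10: at (3,-1) — EXIT via left edge, pos 3
Path length (cell visits): 9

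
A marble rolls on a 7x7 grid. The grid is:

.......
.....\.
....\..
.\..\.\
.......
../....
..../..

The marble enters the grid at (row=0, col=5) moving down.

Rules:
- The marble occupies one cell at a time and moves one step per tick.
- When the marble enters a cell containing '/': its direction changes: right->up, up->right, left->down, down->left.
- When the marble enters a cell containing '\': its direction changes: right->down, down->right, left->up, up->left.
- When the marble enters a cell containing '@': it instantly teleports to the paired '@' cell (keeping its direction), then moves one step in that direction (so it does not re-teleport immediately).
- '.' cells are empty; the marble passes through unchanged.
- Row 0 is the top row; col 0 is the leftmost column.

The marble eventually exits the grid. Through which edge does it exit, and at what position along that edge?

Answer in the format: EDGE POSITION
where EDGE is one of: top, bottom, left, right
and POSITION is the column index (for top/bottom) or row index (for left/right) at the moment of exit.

Answer: right 1

Derivation:
Step 1: enter (0,5), '.' pass, move down to (1,5)
Step 2: enter (1,5), '\' deflects down->right, move right to (1,6)
Step 3: enter (1,6), '.' pass, move right to (1,7)
Step 4: at (1,7) — EXIT via right edge, pos 1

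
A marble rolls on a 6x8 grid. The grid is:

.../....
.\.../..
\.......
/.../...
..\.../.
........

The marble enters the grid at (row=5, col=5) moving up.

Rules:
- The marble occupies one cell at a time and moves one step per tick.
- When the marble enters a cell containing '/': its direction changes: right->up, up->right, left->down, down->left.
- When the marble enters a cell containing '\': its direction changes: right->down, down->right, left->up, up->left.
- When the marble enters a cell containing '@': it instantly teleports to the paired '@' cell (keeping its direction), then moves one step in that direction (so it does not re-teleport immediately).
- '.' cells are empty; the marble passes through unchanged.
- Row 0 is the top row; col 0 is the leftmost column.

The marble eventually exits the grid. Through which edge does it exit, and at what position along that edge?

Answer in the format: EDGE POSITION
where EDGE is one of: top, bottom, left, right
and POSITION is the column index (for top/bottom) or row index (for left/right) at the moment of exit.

Answer: right 1

Derivation:
Step 1: enter (5,5), '.' pass, move up to (4,5)
Step 2: enter (4,5), '.' pass, move up to (3,5)
Step 3: enter (3,5), '.' pass, move up to (2,5)
Step 4: enter (2,5), '.' pass, move up to (1,5)
Step 5: enter (1,5), '/' deflects up->right, move right to (1,6)
Step 6: enter (1,6), '.' pass, move right to (1,7)
Step 7: enter (1,7), '.' pass, move right to (1,8)
Step 8: at (1,8) — EXIT via right edge, pos 1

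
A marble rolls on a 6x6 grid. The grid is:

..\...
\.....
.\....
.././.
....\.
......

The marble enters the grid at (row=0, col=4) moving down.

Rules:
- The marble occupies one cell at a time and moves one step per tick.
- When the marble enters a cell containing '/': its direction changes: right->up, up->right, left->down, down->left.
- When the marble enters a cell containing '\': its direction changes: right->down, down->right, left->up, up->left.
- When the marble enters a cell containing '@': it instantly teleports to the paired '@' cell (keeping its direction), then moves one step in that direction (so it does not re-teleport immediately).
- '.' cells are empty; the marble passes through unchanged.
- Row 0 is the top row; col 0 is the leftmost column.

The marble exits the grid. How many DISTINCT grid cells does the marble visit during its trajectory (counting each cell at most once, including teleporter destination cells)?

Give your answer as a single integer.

Answer: 8

Derivation:
Step 1: enter (0,4), '.' pass, move down to (1,4)
Step 2: enter (1,4), '.' pass, move down to (2,4)
Step 3: enter (2,4), '.' pass, move down to (3,4)
Step 4: enter (3,4), '/' deflects down->left, move left to (3,3)
Step 5: enter (3,3), '.' pass, move left to (3,2)
Step 6: enter (3,2), '/' deflects left->down, move down to (4,2)
Step 7: enter (4,2), '.' pass, move down to (5,2)
Step 8: enter (5,2), '.' pass, move down to (6,2)
Step 9: at (6,2) — EXIT via bottom edge, pos 2
Distinct cells visited: 8 (path length 8)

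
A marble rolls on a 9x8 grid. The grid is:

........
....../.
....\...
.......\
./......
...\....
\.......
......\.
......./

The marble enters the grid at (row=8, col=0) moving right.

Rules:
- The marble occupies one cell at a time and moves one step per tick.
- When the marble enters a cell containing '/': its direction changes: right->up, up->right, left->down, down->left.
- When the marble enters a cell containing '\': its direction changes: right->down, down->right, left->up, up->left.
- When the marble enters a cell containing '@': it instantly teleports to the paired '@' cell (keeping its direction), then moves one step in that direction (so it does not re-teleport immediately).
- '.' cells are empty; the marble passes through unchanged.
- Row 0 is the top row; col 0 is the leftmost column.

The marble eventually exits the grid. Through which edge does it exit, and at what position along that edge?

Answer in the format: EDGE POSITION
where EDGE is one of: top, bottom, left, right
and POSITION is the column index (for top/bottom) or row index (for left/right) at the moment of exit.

Step 1: enter (8,0), '.' pass, move right to (8,1)
Step 2: enter (8,1), '.' pass, move right to (8,2)
Step 3: enter (8,2), '.' pass, move right to (8,3)
Step 4: enter (8,3), '.' pass, move right to (8,4)
Step 5: enter (8,4), '.' pass, move right to (8,5)
Step 6: enter (8,5), '.' pass, move right to (8,6)
Step 7: enter (8,6), '.' pass, move right to (8,7)
Step 8: enter (8,7), '/' deflects right->up, move up to (7,7)
Step 9: enter (7,7), '.' pass, move up to (6,7)
Step 10: enter (6,7), '.' pass, move up to (5,7)
Step 11: enter (5,7), '.' pass, move up to (4,7)
Step 12: enter (4,7), '.' pass, move up to (3,7)
Step 13: enter (3,7), '\' deflects up->left, move left to (3,6)
Step 14: enter (3,6), '.' pass, move left to (3,5)
Step 15: enter (3,5), '.' pass, move left to (3,4)
Step 16: enter (3,4), '.' pass, move left to (3,3)
Step 17: enter (3,3), '.' pass, move left to (3,2)
Step 18: enter (3,2), '.' pass, move left to (3,1)
Step 19: enter (3,1), '.' pass, move left to (3,0)
Step 20: enter (3,0), '.' pass, move left to (3,-1)
Step 21: at (3,-1) — EXIT via left edge, pos 3

Answer: left 3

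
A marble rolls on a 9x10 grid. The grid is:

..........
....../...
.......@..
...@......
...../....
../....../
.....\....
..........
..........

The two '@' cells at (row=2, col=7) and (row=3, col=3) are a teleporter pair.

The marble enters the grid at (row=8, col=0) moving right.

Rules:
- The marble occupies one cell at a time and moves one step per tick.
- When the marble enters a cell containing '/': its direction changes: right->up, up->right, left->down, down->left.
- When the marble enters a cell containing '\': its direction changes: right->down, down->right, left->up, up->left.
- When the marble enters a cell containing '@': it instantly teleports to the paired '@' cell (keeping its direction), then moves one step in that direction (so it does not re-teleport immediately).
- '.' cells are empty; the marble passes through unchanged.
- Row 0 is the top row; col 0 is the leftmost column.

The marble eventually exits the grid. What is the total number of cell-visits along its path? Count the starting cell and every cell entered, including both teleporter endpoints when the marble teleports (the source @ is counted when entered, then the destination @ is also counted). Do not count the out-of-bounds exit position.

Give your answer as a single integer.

Answer: 10

Derivation:
Step 1: enter (8,0), '.' pass, move right to (8,1)
Step 2: enter (8,1), '.' pass, move right to (8,2)
Step 3: enter (8,2), '.' pass, move right to (8,3)
Step 4: enter (8,3), '.' pass, move right to (8,4)
Step 5: enter (8,4), '.' pass, move right to (8,5)
Step 6: enter (8,5), '.' pass, move right to (8,6)
Step 7: enter (8,6), '.' pass, move right to (8,7)
Step 8: enter (8,7), '.' pass, move right to (8,8)
Step 9: enter (8,8), '.' pass, move right to (8,9)
Step 10: enter (8,9), '.' pass, move right to (8,10)
Step 11: at (8,10) — EXIT via right edge, pos 8
Path length (cell visits): 10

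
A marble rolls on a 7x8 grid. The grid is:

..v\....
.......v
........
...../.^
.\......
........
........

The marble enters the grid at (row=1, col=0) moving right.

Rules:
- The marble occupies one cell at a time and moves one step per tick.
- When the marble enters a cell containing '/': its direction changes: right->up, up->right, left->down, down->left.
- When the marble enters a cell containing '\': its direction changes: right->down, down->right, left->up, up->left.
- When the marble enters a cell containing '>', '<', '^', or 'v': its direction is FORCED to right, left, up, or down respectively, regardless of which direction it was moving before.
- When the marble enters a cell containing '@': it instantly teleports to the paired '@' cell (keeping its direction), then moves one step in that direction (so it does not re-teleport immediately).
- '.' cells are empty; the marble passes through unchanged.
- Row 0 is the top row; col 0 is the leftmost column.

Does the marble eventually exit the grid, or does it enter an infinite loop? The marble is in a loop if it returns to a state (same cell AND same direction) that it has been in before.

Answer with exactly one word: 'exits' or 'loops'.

Step 1: enter (1,0), '.' pass, move right to (1,1)
Step 2: enter (1,1), '.' pass, move right to (1,2)
Step 3: enter (1,2), '.' pass, move right to (1,3)
Step 4: enter (1,3), '.' pass, move right to (1,4)
Step 5: enter (1,4), '.' pass, move right to (1,5)
Step 6: enter (1,5), '.' pass, move right to (1,6)
Step 7: enter (1,6), '.' pass, move right to (1,7)
Step 8: enter (1,7), 'v' forces right->down, move down to (2,7)
Step 9: enter (2,7), '.' pass, move down to (3,7)
Step 10: enter (3,7), '^' forces down->up, move up to (2,7)
Step 11: enter (2,7), '.' pass, move up to (1,7)
Step 12: enter (1,7), 'v' forces up->down, move down to (2,7)
Step 13: at (2,7) dir=down — LOOP DETECTED (seen before)

Answer: loops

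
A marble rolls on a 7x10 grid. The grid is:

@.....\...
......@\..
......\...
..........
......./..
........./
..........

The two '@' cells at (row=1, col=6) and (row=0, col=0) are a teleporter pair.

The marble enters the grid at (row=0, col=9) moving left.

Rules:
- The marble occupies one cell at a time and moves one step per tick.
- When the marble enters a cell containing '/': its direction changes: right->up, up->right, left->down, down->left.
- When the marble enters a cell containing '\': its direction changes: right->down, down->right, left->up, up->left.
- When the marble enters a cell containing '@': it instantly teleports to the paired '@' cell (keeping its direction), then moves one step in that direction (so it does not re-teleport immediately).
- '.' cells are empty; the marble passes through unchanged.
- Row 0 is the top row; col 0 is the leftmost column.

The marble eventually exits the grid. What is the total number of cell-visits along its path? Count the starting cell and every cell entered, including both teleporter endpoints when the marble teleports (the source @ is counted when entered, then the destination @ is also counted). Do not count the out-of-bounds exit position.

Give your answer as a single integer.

Answer: 4

Derivation:
Step 1: enter (0,9), '.' pass, move left to (0,8)
Step 2: enter (0,8), '.' pass, move left to (0,7)
Step 3: enter (0,7), '.' pass, move left to (0,6)
Step 4: enter (0,6), '\' deflects left->up, move up to (-1,6)
Step 5: at (-1,6) — EXIT via top edge, pos 6
Path length (cell visits): 4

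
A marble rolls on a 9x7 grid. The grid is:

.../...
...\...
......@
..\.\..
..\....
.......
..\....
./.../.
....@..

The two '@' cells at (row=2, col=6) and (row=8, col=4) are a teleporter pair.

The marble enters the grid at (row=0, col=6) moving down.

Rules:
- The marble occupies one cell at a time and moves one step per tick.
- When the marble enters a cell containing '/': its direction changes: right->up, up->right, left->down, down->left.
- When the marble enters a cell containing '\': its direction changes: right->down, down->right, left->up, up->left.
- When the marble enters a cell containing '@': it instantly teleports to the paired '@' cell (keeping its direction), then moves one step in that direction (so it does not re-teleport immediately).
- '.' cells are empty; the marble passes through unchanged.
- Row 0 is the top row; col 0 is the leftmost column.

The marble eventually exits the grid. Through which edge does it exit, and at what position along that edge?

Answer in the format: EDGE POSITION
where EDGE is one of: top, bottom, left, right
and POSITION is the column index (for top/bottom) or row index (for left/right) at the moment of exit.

Step 1: enter (0,6), '.' pass, move down to (1,6)
Step 2: enter (1,6), '.' pass, move down to (2,6)
Step 3: enter (2,6), '@' teleport (2,6)->(8,4), also enter (8,4), move down to (9,4)
Step 4: at (9,4) — EXIT via bottom edge, pos 4

Answer: bottom 4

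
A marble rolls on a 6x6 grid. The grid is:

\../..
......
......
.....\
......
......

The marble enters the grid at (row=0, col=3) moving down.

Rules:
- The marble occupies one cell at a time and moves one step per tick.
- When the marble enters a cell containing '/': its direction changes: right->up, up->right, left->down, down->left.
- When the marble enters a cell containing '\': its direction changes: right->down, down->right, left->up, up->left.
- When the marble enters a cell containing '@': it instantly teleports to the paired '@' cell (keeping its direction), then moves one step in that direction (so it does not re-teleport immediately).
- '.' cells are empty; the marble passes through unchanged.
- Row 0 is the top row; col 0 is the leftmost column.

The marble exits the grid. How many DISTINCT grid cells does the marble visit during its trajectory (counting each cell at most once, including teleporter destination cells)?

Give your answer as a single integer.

Answer: 4

Derivation:
Step 1: enter (0,3), '/' deflects down->left, move left to (0,2)
Step 2: enter (0,2), '.' pass, move left to (0,1)
Step 3: enter (0,1), '.' pass, move left to (0,0)
Step 4: enter (0,0), '\' deflects left->up, move up to (-1,0)
Step 5: at (-1,0) — EXIT via top edge, pos 0
Distinct cells visited: 4 (path length 4)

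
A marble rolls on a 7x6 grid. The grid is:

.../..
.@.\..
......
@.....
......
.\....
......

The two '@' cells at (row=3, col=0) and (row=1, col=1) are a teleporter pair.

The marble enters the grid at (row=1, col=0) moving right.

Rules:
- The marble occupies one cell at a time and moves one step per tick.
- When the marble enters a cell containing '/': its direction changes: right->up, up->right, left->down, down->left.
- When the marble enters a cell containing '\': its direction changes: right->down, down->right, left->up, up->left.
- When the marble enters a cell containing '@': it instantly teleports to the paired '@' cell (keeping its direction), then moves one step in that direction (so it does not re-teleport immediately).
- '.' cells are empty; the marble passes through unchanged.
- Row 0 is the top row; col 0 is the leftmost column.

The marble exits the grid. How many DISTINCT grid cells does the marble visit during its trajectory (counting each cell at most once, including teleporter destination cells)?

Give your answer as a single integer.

Answer: 8

Derivation:
Step 1: enter (1,0), '.' pass, move right to (1,1)
Step 2: enter (1,1), '@' teleport (1,1)->(3,0), also enter (3,0), move right to (3,1)
Step 3: enter (3,1), '.' pass, move right to (3,2)
Step 4: enter (3,2), '.' pass, move right to (3,3)
Step 5: enter (3,3), '.' pass, move right to (3,4)
Step 6: enter (3,4), '.' pass, move right to (3,5)
Step 7: enter (3,5), '.' pass, move right to (3,6)
Step 8: at (3,6) — EXIT via right edge, pos 3
Distinct cells visited: 8 (path length 8)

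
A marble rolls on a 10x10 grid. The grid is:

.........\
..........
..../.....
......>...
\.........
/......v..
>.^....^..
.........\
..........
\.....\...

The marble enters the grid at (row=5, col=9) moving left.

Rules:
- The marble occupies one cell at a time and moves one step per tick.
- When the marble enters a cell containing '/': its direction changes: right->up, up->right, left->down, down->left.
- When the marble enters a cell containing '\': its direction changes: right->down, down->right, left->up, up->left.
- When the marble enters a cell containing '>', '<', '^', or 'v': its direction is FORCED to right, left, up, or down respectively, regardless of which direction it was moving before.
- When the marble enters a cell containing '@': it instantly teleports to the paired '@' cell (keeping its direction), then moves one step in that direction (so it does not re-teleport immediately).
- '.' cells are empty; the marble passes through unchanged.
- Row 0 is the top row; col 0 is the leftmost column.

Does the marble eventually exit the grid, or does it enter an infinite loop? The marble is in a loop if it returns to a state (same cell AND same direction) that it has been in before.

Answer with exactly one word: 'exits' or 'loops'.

Step 1: enter (5,9), '.' pass, move left to (5,8)
Step 2: enter (5,8), '.' pass, move left to (5,7)
Step 3: enter (5,7), 'v' forces left->down, move down to (6,7)
Step 4: enter (6,7), '^' forces down->up, move up to (5,7)
Step 5: enter (5,7), 'v' forces up->down, move down to (6,7)
Step 6: at (6,7) dir=down — LOOP DETECTED (seen before)

Answer: loops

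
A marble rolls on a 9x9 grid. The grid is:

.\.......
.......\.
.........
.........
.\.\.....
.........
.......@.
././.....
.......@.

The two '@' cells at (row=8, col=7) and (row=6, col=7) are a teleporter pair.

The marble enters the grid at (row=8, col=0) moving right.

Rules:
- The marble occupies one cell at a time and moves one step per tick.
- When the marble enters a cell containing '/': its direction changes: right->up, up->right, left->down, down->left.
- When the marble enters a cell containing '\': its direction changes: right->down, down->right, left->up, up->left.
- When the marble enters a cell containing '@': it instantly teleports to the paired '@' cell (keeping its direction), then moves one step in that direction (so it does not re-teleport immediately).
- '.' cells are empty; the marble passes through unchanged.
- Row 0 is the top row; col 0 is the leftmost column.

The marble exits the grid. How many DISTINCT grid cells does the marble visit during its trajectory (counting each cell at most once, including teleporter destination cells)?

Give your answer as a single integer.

Step 1: enter (8,0), '.' pass, move right to (8,1)
Step 2: enter (8,1), '.' pass, move right to (8,2)
Step 3: enter (8,2), '.' pass, move right to (8,3)
Step 4: enter (8,3), '.' pass, move right to (8,4)
Step 5: enter (8,4), '.' pass, move right to (8,5)
Step 6: enter (8,5), '.' pass, move right to (8,6)
Step 7: enter (8,6), '.' pass, move right to (8,7)
Step 8: enter (8,7), '@' teleport (8,7)->(6,7), also enter (6,7), move right to (6,8)
Step 9: enter (6,8), '.' pass, move right to (6,9)
Step 10: at (6,9) — EXIT via right edge, pos 6
Distinct cells visited: 10 (path length 10)

Answer: 10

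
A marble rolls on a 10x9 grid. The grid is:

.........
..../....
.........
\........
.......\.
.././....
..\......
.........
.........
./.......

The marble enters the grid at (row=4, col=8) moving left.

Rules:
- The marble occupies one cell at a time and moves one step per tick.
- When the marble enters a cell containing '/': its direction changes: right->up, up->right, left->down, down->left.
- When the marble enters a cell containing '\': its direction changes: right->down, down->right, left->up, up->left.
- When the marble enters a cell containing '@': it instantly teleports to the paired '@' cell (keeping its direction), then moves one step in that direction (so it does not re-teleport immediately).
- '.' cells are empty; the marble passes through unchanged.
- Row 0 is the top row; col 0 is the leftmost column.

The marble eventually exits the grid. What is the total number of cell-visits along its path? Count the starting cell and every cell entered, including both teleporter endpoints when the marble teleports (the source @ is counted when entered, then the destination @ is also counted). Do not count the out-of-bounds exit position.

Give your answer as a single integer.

Step 1: enter (4,8), '.' pass, move left to (4,7)
Step 2: enter (4,7), '\' deflects left->up, move up to (3,7)
Step 3: enter (3,7), '.' pass, move up to (2,7)
Step 4: enter (2,7), '.' pass, move up to (1,7)
Step 5: enter (1,7), '.' pass, move up to (0,7)
Step 6: enter (0,7), '.' pass, move up to (-1,7)
Step 7: at (-1,7) — EXIT via top edge, pos 7
Path length (cell visits): 6

Answer: 6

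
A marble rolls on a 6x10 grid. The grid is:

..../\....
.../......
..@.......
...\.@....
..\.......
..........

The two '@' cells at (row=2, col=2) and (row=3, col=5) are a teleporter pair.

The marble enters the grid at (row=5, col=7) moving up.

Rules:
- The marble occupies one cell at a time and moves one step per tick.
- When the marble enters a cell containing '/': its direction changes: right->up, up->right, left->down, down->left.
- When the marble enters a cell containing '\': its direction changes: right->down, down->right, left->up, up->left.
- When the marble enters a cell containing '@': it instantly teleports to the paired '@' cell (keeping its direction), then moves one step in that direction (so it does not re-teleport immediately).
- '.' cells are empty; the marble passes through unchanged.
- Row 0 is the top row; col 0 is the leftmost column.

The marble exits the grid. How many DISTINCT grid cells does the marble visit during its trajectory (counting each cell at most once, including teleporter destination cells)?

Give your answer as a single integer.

Answer: 6

Derivation:
Step 1: enter (5,7), '.' pass, move up to (4,7)
Step 2: enter (4,7), '.' pass, move up to (3,7)
Step 3: enter (3,7), '.' pass, move up to (2,7)
Step 4: enter (2,7), '.' pass, move up to (1,7)
Step 5: enter (1,7), '.' pass, move up to (0,7)
Step 6: enter (0,7), '.' pass, move up to (-1,7)
Step 7: at (-1,7) — EXIT via top edge, pos 7
Distinct cells visited: 6 (path length 6)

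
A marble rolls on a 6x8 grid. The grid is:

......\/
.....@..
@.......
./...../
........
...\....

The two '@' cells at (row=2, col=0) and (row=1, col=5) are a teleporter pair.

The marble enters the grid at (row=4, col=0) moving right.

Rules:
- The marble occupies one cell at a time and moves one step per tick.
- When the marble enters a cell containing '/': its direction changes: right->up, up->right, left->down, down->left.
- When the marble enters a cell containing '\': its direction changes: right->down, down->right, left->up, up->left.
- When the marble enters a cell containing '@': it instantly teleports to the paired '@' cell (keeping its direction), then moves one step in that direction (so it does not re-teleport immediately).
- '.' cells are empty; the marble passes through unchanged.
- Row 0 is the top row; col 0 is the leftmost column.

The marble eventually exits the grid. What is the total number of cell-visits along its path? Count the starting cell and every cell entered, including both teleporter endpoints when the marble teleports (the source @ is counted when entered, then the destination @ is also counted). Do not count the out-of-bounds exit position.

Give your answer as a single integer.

Answer: 8

Derivation:
Step 1: enter (4,0), '.' pass, move right to (4,1)
Step 2: enter (4,1), '.' pass, move right to (4,2)
Step 3: enter (4,2), '.' pass, move right to (4,3)
Step 4: enter (4,3), '.' pass, move right to (4,4)
Step 5: enter (4,4), '.' pass, move right to (4,5)
Step 6: enter (4,5), '.' pass, move right to (4,6)
Step 7: enter (4,6), '.' pass, move right to (4,7)
Step 8: enter (4,7), '.' pass, move right to (4,8)
Step 9: at (4,8) — EXIT via right edge, pos 4
Path length (cell visits): 8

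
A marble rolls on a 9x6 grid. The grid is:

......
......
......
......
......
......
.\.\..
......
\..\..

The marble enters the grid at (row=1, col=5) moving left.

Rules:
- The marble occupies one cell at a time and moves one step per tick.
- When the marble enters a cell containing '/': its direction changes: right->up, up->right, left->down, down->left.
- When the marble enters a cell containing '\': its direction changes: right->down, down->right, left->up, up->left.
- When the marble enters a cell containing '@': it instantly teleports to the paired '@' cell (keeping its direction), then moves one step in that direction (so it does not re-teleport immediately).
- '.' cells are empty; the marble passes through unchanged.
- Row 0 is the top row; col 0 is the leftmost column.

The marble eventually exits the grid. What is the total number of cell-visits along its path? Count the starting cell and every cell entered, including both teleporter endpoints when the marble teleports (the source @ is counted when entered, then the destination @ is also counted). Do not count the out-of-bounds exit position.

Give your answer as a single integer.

Answer: 6

Derivation:
Step 1: enter (1,5), '.' pass, move left to (1,4)
Step 2: enter (1,4), '.' pass, move left to (1,3)
Step 3: enter (1,3), '.' pass, move left to (1,2)
Step 4: enter (1,2), '.' pass, move left to (1,1)
Step 5: enter (1,1), '.' pass, move left to (1,0)
Step 6: enter (1,0), '.' pass, move left to (1,-1)
Step 7: at (1,-1) — EXIT via left edge, pos 1
Path length (cell visits): 6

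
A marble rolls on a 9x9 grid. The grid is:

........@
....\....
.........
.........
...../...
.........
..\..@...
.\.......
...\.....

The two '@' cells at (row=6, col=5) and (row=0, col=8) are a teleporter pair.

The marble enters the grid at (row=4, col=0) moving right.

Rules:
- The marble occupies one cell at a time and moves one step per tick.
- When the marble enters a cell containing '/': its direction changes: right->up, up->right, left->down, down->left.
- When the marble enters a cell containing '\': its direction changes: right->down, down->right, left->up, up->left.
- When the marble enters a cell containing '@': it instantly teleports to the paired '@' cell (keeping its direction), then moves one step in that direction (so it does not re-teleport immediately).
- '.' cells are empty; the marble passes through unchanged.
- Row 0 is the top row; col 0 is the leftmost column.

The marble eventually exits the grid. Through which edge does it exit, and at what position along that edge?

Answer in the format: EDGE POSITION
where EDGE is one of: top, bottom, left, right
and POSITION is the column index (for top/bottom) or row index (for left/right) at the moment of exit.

Step 1: enter (4,0), '.' pass, move right to (4,1)
Step 2: enter (4,1), '.' pass, move right to (4,2)
Step 3: enter (4,2), '.' pass, move right to (4,3)
Step 4: enter (4,3), '.' pass, move right to (4,4)
Step 5: enter (4,4), '.' pass, move right to (4,5)
Step 6: enter (4,5), '/' deflects right->up, move up to (3,5)
Step 7: enter (3,5), '.' pass, move up to (2,5)
Step 8: enter (2,5), '.' pass, move up to (1,5)
Step 9: enter (1,5), '.' pass, move up to (0,5)
Step 10: enter (0,5), '.' pass, move up to (-1,5)
Step 11: at (-1,5) — EXIT via top edge, pos 5

Answer: top 5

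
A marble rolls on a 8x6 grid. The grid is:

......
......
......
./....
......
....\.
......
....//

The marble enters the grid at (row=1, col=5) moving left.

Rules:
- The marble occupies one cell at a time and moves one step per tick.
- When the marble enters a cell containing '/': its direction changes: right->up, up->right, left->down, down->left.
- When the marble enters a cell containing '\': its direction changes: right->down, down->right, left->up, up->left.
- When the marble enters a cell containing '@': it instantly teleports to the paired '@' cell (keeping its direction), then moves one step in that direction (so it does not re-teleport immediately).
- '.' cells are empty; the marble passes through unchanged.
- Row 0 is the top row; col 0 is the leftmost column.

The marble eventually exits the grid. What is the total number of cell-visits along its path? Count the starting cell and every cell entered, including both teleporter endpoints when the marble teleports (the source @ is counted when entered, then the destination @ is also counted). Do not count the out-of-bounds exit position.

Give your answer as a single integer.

Step 1: enter (1,5), '.' pass, move left to (1,4)
Step 2: enter (1,4), '.' pass, move left to (1,3)
Step 3: enter (1,3), '.' pass, move left to (1,2)
Step 4: enter (1,2), '.' pass, move left to (1,1)
Step 5: enter (1,1), '.' pass, move left to (1,0)
Step 6: enter (1,0), '.' pass, move left to (1,-1)
Step 7: at (1,-1) — EXIT via left edge, pos 1
Path length (cell visits): 6

Answer: 6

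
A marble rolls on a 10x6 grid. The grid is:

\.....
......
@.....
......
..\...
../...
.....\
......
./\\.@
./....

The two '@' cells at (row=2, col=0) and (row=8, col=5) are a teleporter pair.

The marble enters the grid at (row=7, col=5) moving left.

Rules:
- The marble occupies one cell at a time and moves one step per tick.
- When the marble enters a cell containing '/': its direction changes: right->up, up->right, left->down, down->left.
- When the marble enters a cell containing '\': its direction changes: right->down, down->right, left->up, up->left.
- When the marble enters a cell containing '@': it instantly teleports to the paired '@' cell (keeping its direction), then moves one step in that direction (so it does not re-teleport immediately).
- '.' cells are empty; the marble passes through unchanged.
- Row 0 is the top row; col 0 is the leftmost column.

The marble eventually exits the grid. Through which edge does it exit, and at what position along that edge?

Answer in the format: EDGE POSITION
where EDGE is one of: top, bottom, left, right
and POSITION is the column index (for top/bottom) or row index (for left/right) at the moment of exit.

Step 1: enter (7,5), '.' pass, move left to (7,4)
Step 2: enter (7,4), '.' pass, move left to (7,3)
Step 3: enter (7,3), '.' pass, move left to (7,2)
Step 4: enter (7,2), '.' pass, move left to (7,1)
Step 5: enter (7,1), '.' pass, move left to (7,0)
Step 6: enter (7,0), '.' pass, move left to (7,-1)
Step 7: at (7,-1) — EXIT via left edge, pos 7

Answer: left 7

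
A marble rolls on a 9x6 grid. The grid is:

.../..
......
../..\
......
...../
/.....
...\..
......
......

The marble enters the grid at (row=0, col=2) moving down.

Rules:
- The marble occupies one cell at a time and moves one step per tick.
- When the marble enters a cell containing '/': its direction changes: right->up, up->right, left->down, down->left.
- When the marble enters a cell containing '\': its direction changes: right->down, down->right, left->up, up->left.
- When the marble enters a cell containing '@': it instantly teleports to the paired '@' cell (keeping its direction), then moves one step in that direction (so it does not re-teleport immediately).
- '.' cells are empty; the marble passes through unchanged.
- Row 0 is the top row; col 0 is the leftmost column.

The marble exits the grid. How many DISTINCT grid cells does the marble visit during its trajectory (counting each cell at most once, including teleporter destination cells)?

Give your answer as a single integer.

Answer: 5

Derivation:
Step 1: enter (0,2), '.' pass, move down to (1,2)
Step 2: enter (1,2), '.' pass, move down to (2,2)
Step 3: enter (2,2), '/' deflects down->left, move left to (2,1)
Step 4: enter (2,1), '.' pass, move left to (2,0)
Step 5: enter (2,0), '.' pass, move left to (2,-1)
Step 6: at (2,-1) — EXIT via left edge, pos 2
Distinct cells visited: 5 (path length 5)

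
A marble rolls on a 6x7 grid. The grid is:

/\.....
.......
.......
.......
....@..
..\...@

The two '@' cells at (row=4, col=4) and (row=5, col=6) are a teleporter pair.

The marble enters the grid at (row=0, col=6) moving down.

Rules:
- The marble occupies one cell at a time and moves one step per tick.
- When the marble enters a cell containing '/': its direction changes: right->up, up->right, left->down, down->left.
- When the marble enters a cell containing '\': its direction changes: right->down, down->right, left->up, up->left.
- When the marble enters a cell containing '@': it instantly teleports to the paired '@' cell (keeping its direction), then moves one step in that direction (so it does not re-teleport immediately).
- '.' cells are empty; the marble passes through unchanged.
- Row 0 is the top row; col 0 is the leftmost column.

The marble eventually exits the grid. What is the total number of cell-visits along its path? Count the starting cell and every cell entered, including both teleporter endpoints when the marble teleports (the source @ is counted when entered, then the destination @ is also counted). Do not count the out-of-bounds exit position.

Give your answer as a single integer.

Answer: 8

Derivation:
Step 1: enter (0,6), '.' pass, move down to (1,6)
Step 2: enter (1,6), '.' pass, move down to (2,6)
Step 3: enter (2,6), '.' pass, move down to (3,6)
Step 4: enter (3,6), '.' pass, move down to (4,6)
Step 5: enter (4,6), '.' pass, move down to (5,6)
Step 6: enter (5,6), '@' teleport (5,6)->(4,4), also enter (4,4), move down to (5,4)
Step 7: enter (5,4), '.' pass, move down to (6,4)
Step 8: at (6,4) — EXIT via bottom edge, pos 4
Path length (cell visits): 8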